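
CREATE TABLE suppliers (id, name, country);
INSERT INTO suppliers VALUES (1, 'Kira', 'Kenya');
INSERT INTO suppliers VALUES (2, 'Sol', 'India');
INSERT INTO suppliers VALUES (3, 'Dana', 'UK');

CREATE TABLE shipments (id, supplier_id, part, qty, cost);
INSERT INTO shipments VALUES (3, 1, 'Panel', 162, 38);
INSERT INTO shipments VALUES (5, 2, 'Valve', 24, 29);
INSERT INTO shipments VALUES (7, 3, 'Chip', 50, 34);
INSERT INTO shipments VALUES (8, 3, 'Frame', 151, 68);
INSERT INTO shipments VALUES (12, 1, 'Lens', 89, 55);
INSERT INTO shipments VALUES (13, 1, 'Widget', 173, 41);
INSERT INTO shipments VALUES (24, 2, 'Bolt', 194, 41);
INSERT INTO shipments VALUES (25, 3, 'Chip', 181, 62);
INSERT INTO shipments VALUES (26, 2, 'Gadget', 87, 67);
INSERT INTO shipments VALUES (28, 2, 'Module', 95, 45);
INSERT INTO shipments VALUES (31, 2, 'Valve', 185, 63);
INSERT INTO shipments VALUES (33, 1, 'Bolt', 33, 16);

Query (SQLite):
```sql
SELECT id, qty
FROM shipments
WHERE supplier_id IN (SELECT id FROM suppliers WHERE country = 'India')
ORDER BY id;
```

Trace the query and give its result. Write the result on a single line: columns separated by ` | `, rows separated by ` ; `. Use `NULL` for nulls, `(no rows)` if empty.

5 | 24 ; 24 | 194 ; 26 | 87 ; 28 | 95 ; 31 | 185

Inner query: suppliers.id where country = 'India'.
Outer: keep shipments rows whose supplier_id is in that set.
Inner query → {2}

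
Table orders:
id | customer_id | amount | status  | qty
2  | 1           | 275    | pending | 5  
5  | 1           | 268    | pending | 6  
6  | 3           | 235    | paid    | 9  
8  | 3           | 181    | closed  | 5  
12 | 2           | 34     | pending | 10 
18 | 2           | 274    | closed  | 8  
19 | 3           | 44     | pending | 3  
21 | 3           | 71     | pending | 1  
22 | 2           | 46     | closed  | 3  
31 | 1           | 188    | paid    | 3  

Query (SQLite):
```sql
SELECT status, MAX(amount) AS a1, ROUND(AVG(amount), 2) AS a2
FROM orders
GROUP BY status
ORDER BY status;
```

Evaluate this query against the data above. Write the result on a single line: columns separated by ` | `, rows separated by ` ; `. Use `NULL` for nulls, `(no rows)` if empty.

closed | 274 | 167 ; paid | 235 | 211.5 ; pending | 275 | 138.4

Group orders by status.
Per group compute: MAX(amount), ROUND(AVG(amount), 2).
  closed: ids {8, 18, 22} → MAX(amount)=274, ROUND(AVG(amount), 2)=167
  paid: ids {6, 31} → MAX(amount)=235, ROUND(AVG(amount), 2)=211.5
  pending: ids {2, 5, 12, 19, 21} → MAX(amount)=275, ROUND(AVG(amount), 2)=138.4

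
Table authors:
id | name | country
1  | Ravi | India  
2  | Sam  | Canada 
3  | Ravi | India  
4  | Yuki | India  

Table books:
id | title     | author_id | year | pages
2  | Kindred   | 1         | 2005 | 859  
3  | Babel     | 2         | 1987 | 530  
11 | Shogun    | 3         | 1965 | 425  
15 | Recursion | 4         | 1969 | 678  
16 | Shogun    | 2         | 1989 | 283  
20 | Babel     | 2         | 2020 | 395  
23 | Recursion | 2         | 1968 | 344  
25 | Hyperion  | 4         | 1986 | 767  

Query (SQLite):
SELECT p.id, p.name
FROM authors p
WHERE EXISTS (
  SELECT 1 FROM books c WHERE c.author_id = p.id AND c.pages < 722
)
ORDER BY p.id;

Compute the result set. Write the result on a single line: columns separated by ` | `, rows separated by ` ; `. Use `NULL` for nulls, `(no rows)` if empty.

For each authors row, check whether any books with matching author_id has pages < 722.
Keep rows where that is true.

2 | Sam ; 3 | Ravi ; 4 | Yuki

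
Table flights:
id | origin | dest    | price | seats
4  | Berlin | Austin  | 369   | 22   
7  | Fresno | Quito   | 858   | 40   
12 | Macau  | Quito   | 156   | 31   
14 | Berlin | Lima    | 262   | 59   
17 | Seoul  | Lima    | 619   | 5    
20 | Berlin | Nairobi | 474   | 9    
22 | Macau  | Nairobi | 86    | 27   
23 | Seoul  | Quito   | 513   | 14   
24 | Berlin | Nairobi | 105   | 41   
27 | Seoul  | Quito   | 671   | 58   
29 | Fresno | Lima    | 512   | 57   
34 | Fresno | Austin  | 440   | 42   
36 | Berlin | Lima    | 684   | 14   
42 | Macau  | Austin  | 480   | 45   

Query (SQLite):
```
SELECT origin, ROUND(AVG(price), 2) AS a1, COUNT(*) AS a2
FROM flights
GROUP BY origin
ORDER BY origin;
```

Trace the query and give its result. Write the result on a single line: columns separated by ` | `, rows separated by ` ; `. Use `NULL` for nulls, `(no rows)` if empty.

Group flights by origin.
Per group compute: ROUND(AVG(price), 2), COUNT(*).
  Berlin: ids {4, 14, 20, 24, 36} → ROUND(AVG(price), 2)=378.8, COUNT(*)=5
  Fresno: ids {7, 29, 34} → ROUND(AVG(price), 2)=603.33, COUNT(*)=3
  Macau: ids {12, 22, 42} → ROUND(AVG(price), 2)=240.67, COUNT(*)=3
  Seoul: ids {17, 23, 27} → ROUND(AVG(price), 2)=601, COUNT(*)=3

Berlin | 378.8 | 5 ; Fresno | 603.33 | 3 ; Macau | 240.67 | 3 ; Seoul | 601 | 3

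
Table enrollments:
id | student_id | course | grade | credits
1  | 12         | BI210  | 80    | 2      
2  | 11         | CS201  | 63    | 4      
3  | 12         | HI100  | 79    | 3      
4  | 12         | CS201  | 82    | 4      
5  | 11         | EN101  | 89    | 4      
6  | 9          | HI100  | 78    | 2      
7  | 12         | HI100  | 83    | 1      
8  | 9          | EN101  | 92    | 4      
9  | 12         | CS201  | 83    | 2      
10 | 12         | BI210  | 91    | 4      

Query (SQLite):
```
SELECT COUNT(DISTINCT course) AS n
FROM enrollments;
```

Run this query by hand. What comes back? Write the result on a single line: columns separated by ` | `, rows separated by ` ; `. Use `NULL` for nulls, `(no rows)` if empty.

Count distinct non-NULL course values.

4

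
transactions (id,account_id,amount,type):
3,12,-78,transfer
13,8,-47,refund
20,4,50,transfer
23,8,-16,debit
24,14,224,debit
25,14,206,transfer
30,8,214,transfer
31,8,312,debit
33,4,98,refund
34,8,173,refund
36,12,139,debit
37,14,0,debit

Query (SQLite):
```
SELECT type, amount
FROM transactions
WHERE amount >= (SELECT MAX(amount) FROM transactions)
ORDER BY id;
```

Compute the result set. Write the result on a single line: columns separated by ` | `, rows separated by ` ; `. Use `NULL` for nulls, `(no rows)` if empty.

debit | 312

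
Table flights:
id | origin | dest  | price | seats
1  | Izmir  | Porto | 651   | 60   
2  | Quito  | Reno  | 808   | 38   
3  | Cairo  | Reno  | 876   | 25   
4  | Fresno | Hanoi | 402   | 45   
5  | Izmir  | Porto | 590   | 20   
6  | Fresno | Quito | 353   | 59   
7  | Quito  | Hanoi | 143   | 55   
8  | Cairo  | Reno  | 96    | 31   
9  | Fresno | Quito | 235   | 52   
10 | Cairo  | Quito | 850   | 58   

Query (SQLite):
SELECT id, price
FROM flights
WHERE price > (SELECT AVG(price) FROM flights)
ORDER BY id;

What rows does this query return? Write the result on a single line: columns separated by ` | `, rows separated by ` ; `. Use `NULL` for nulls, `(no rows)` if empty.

Scalar subquery: AVG(price) over all flights rows = 500.4.
Keep rows where price > that value.

1 | 651 ; 2 | 808 ; 3 | 876 ; 5 | 590 ; 10 | 850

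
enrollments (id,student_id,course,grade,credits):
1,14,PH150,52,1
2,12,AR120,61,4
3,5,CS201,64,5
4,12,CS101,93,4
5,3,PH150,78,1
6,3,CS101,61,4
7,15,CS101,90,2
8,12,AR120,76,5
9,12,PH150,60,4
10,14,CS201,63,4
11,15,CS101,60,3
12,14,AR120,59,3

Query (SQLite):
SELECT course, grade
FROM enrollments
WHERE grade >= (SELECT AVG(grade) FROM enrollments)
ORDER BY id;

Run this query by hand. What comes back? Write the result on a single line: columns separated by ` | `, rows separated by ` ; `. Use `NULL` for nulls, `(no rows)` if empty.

CS101 | 93 ; PH150 | 78 ; CS101 | 90 ; AR120 | 76

Scalar subquery: AVG(grade) over all enrollments rows = 68.083333 (≈; comparison uses full precision).
Keep rows where grade >= that value.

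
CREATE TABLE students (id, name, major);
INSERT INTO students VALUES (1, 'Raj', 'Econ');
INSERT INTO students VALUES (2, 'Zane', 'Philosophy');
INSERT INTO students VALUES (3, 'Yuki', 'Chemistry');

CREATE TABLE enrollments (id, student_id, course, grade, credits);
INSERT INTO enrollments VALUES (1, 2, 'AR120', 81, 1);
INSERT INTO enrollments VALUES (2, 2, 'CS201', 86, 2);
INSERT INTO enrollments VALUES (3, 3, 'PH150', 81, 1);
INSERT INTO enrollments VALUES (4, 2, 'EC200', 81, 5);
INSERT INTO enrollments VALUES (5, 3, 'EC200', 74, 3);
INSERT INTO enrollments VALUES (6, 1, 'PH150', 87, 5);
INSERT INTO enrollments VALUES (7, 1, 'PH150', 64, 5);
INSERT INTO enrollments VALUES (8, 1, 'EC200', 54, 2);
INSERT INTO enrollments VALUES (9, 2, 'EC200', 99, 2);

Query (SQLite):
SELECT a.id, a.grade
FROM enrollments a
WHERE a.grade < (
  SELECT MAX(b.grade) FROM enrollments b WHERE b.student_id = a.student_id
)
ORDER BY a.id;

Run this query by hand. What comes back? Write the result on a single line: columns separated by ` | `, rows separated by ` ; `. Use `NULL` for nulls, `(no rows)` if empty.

For each enrollments row a, compute MAX(grade) over rows sharing a.student_id.
Keep row a if a.grade < that per-group MAX.
  student_id=1: MAX(grade) = 87
  student_id=2: MAX(grade) = 99
  student_id=3: MAX(grade) = 81

1 | 81 ; 2 | 86 ; 4 | 81 ; 5 | 74 ; 7 | 64 ; 8 | 54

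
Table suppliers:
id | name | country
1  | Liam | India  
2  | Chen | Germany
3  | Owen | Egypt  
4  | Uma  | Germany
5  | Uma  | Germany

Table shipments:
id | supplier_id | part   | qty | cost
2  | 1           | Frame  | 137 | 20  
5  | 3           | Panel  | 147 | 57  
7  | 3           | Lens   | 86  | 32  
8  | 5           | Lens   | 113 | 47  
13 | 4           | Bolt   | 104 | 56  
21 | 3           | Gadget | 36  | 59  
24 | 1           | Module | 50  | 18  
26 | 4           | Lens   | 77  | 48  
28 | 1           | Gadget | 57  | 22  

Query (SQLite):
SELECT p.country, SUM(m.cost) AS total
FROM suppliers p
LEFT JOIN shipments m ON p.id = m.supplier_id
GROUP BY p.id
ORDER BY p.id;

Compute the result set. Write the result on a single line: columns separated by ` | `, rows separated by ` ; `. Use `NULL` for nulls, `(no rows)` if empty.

India | 60 ; Germany | NULL ; Egypt | 148 ; Germany | 104 ; Germany | 47

LEFT JOIN keeps every suppliers row; unmatched ones get NULL for shipments columns.
Group by suppliers.id and compute SUM(m.cost). SUM over an all-NULL group is NULL.
  1: ids {2, 24, 28} → SUM(m.cost)=60
  2: ids {—} → SUM(m.cost)=NULL
  3: ids {5, 7, 21} → SUM(m.cost)=148
  4: ids {13, 26} → SUM(m.cost)=104
  5: ids {8} → SUM(m.cost)=47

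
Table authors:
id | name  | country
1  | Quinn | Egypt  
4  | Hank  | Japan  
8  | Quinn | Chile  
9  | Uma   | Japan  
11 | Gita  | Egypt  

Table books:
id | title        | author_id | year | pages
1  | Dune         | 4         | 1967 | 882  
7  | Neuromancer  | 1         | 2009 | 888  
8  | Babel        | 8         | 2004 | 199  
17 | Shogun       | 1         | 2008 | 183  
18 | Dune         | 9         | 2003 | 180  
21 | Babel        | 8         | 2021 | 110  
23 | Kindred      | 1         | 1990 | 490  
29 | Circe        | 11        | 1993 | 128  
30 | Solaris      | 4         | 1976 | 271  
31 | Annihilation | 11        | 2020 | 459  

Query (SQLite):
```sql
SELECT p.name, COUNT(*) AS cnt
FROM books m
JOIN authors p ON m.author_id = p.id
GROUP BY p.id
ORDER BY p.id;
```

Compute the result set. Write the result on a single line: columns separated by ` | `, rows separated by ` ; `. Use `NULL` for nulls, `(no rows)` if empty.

Quinn | 3 ; Hank | 2 ; Quinn | 2 ; Uma | 1 ; Gita | 2

Join each books row to its authors via author_id.
Group joined rows by authors.id; compute COUNT(*) per group.
  1: ids {7, 17, 23} → COUNT(*)=3
  4: ids {1, 30} → COUNT(*)=2
  8: ids {8, 21} → COUNT(*)=2
  9: ids {18} → COUNT(*)=1
  11: ids {29, 31} → COUNT(*)=2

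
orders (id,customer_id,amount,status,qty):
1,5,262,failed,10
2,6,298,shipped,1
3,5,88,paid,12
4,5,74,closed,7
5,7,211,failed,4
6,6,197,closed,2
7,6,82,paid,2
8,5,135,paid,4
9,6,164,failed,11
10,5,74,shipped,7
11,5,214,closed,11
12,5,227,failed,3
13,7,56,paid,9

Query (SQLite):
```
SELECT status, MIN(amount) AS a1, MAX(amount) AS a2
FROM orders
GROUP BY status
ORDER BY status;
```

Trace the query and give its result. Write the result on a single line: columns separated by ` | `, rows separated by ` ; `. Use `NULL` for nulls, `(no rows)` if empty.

closed | 74 | 214 ; failed | 164 | 262 ; paid | 56 | 135 ; shipped | 74 | 298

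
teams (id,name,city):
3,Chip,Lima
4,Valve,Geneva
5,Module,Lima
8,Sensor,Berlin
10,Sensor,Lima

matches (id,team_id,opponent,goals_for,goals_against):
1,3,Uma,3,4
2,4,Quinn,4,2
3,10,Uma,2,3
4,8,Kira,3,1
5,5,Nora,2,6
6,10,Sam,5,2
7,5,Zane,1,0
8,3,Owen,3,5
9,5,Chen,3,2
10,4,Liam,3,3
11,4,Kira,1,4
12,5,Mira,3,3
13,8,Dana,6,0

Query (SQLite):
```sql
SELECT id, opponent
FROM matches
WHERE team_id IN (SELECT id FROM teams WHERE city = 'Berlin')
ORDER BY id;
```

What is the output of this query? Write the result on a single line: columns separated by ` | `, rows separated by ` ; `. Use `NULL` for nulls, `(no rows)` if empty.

Inner query: teams.id where city = 'Berlin'.
Outer: keep matches rows whose team_id is in that set.
Inner query → {8}

4 | Kira ; 13 | Dana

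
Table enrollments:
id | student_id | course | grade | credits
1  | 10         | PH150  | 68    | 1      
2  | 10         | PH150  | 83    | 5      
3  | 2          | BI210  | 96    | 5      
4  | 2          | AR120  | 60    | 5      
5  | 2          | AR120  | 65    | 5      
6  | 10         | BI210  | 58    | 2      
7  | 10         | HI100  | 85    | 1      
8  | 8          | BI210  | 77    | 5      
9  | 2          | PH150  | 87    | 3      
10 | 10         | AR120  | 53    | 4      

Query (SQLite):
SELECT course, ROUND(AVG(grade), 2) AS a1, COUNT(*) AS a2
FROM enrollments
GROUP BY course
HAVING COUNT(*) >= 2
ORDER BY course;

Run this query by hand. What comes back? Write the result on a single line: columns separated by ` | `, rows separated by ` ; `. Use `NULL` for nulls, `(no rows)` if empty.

Group enrollments by course.
Per group compute: ROUND(AVG(grade), 2), COUNT(*).
HAVING: drop groups with fewer than 2 rows.
  AR120: ids {4, 5, 10} → ROUND(AVG(grade), 2)=59.33, COUNT(*)=3
  BI210: ids {3, 6, 8} → ROUND(AVG(grade), 2)=77, COUNT(*)=3
  HI100: ids {7} → ROUND(AVG(grade), 2)=85, COUNT(*)=1
  PH150: ids {1, 2, 9} → ROUND(AVG(grade), 2)=79.33, COUNT(*)=3

AR120 | 59.33 | 3 ; BI210 | 77 | 3 ; PH150 | 79.33 | 3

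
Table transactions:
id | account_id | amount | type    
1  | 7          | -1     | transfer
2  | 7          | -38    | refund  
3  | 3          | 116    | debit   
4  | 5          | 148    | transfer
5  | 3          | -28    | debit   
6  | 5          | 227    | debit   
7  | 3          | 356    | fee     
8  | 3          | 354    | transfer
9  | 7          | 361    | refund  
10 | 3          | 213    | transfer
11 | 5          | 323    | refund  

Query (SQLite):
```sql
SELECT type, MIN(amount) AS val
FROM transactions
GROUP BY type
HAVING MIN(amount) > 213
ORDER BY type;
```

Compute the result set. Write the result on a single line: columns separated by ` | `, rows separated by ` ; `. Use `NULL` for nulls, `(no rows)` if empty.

fee | 356

Partition transactions by type; compute MIN(amount) within each group.
HAVING: keep groups where MIN(amount) > 213.
  debit: ids {3, 5, 6} → MIN(amount)=-28
  fee: ids {7} → MIN(amount)=356
  refund: ids {2, 9, 11} → MIN(amount)=-38
  transfer: ids {1, 4, 8, 10} → MIN(amount)=-1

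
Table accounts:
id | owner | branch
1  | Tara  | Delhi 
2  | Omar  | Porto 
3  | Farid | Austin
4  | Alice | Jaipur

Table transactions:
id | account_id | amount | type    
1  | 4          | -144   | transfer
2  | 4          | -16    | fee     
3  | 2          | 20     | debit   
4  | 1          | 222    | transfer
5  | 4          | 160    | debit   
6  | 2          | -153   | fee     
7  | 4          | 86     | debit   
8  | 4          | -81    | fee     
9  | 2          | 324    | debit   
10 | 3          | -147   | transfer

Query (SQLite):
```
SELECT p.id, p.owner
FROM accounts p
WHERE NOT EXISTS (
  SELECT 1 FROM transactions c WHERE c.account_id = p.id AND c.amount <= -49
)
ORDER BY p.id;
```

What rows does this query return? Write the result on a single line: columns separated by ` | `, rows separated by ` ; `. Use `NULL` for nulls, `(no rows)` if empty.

For each accounts row, check whether any transactions with matching account_id has amount <= -49.
Keep rows where that is false.

1 | Tara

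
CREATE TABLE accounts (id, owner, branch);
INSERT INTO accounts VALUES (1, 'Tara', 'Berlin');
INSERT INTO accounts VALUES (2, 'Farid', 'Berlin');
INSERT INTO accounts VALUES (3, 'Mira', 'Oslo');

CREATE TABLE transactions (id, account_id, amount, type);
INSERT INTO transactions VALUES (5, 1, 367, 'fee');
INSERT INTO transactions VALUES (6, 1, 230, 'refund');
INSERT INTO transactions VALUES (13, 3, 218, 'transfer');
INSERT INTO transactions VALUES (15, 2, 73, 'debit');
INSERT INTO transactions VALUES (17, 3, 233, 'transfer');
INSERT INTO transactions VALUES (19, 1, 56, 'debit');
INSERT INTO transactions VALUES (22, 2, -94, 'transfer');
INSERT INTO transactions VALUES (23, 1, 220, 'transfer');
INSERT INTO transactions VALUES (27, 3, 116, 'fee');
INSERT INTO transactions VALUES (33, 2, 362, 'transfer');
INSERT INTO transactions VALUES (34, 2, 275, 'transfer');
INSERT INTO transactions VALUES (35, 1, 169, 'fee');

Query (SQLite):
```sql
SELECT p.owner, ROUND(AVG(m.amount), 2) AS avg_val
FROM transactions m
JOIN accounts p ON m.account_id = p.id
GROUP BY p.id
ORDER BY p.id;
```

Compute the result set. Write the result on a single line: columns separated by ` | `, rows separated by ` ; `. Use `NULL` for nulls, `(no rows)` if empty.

Tara | 208.4 ; Farid | 154 ; Mira | 189

Join each transactions row to its accounts via account_id.
Group joined rows by accounts.id; compute ROUND(AVG(m.amount), 2) per group.
  1: ids {5, 6, 19, 23, 35} → ROUND(AVG(m.amount), 2)=208.4
  2: ids {15, 22, 33, 34} → ROUND(AVG(m.amount), 2)=154
  3: ids {13, 17, 27} → ROUND(AVG(m.amount), 2)=189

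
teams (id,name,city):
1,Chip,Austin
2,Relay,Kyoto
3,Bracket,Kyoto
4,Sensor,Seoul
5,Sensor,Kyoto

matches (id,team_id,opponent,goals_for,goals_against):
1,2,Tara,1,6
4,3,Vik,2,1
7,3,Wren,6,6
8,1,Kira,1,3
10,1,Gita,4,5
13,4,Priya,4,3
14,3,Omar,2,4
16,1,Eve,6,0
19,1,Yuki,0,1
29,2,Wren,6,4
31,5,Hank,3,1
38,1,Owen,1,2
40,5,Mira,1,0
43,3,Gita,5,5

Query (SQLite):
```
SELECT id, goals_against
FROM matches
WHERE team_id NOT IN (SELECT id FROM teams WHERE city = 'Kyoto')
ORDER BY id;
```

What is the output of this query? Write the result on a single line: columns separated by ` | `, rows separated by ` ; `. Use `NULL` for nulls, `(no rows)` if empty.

8 | 3 ; 10 | 5 ; 13 | 3 ; 16 | 0 ; 19 | 1 ; 38 | 2

Inner query: teams.id where city = 'Kyoto'.
Outer: keep matches rows whose team_id is not in that set.
Inner query → {2, 3, 5}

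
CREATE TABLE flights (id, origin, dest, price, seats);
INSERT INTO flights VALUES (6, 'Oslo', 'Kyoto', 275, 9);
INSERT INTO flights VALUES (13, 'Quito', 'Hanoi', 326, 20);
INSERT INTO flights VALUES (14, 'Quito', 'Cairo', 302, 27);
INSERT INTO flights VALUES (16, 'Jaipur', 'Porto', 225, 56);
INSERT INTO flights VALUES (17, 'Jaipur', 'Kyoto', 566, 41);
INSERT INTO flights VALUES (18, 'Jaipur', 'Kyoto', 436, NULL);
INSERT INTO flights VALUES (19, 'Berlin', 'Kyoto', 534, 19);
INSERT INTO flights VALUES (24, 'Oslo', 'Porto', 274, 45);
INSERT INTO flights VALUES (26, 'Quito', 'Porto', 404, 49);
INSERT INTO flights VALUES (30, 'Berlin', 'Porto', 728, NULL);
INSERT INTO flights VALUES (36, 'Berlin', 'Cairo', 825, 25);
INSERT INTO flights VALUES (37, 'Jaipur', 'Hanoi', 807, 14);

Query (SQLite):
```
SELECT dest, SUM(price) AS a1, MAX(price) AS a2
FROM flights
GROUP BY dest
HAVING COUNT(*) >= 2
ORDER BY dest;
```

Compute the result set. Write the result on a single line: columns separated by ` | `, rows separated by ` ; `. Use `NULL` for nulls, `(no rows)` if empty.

Cairo | 1127 | 825 ; Hanoi | 1133 | 807 ; Kyoto | 1811 | 566 ; Porto | 1631 | 728

Group flights by dest.
Per group compute: SUM(price), MAX(price).
HAVING: drop groups with fewer than 2 rows.
  Cairo: ids {14, 36} → SUM(price)=1127, MAX(price)=825
  Hanoi: ids {13, 37} → SUM(price)=1133, MAX(price)=807
  Kyoto: ids {6, 17, 18, 19} → SUM(price)=1811, MAX(price)=566
  Porto: ids {16, 24, 26, 30} → SUM(price)=1631, MAX(price)=728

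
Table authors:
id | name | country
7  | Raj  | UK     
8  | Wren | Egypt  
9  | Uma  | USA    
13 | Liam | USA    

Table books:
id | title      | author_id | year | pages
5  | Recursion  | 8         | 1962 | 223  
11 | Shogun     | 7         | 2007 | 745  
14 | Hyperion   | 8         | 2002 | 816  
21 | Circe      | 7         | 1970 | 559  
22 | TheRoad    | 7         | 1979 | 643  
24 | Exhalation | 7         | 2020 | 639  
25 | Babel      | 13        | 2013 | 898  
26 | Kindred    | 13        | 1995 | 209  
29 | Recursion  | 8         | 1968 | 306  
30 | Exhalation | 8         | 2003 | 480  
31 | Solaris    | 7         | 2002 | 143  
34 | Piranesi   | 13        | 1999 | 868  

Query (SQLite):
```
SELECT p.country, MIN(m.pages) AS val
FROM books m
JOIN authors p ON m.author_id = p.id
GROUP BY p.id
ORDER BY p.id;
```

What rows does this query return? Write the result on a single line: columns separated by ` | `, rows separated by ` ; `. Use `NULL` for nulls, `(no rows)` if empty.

UK | 143 ; Egypt | 223 ; USA | 209

Join each books row to its authors via author_id.
Group joined rows by authors.id; compute MIN(m.pages) per group.
  7: ids {11, 21, 22, 24, 31} → MIN(m.pages)=143
  8: ids {5, 14, 29, 30} → MIN(m.pages)=223
  13: ids {25, 26, 34} → MIN(m.pages)=209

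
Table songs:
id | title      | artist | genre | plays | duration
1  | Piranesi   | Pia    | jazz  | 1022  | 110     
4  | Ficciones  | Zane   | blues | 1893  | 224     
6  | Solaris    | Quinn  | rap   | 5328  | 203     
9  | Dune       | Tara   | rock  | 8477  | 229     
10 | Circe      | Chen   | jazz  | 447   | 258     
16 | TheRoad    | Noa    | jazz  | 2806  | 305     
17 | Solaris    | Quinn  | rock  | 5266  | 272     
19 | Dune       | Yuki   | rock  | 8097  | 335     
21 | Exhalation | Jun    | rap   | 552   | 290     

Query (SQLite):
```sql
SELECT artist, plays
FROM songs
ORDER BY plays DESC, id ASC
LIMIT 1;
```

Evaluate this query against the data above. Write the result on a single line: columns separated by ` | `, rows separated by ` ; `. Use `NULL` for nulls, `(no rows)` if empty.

Tara | 8477

Sort by plays desc, tiebreak id asc: (8477, id=9), (8097, id=19), (5328, id=6), (5266, id=17) …. Take first 1.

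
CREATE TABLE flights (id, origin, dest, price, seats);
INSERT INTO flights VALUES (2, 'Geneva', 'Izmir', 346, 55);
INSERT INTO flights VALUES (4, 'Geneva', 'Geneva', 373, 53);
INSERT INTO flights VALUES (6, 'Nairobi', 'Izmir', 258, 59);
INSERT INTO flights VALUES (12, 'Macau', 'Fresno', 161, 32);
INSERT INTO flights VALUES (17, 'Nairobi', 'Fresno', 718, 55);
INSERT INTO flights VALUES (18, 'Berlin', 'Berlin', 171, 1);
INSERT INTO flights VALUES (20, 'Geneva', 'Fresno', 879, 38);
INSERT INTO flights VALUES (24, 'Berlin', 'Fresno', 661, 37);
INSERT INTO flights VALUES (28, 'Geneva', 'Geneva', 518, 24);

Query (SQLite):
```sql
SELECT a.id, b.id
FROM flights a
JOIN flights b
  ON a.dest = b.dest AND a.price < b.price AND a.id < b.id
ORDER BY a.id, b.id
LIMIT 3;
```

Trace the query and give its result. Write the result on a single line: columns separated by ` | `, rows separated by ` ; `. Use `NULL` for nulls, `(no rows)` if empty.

Pairs (a,b) with same dest, a.price < b.price, a.id < b.id.
dest groups: Berlin:{18} Fresno:{12,17,20,24} Geneva:{4,28} Izmir:{2,6}
Ordered by (a.id, b.id); first 3.

4 | 28 ; 12 | 17 ; 12 | 20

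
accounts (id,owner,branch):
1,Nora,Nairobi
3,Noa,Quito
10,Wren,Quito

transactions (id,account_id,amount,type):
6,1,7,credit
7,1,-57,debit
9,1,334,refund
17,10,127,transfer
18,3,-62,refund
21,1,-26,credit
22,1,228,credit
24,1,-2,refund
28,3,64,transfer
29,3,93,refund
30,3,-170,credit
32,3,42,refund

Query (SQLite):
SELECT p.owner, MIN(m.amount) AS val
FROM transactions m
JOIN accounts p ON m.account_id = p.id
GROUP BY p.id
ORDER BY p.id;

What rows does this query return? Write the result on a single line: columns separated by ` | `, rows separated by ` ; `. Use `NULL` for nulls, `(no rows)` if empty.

Join each transactions row to its accounts via account_id.
Group joined rows by accounts.id; compute MIN(m.amount) per group.
  1: ids {6, 7, 9, 21, 22, 24} → MIN(m.amount)=-57
  3: ids {18, 28, 29, 30, 32} → MIN(m.amount)=-170
  10: ids {17} → MIN(m.amount)=127

Nora | -57 ; Noa | -170 ; Wren | 127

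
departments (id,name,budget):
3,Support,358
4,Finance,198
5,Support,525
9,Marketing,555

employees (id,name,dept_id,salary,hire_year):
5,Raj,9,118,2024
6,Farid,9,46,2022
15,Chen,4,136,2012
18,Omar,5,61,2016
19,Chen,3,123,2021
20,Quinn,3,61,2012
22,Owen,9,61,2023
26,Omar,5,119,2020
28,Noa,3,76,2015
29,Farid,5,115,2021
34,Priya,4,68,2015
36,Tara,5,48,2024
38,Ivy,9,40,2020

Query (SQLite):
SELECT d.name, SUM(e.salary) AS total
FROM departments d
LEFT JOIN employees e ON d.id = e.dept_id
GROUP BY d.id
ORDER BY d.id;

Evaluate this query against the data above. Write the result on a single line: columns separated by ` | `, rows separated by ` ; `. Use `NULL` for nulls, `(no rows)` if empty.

LEFT JOIN keeps every departments row; unmatched ones get NULL for employees columns.
Group by departments.id and compute SUM(e.salary). SUM over an all-NULL group is NULL.
  3: ids {19, 20, 28} → SUM(e.salary)=260
  4: ids {15, 34} → SUM(e.salary)=204
  5: ids {18, 26, 29, 36} → SUM(e.salary)=343
  9: ids {5, 6, 22, 38} → SUM(e.salary)=265

Support | 260 ; Finance | 204 ; Support | 343 ; Marketing | 265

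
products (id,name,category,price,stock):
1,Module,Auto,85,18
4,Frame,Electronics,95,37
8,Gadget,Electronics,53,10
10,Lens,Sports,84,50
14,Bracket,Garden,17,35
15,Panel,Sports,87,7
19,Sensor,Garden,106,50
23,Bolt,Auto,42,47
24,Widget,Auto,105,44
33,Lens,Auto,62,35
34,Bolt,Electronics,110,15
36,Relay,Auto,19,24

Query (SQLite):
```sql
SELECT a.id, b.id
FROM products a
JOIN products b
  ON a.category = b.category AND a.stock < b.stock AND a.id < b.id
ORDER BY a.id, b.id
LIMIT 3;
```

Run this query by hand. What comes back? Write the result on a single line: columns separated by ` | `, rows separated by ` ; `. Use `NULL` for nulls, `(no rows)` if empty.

1 | 23 ; 1 | 24 ; 1 | 33

Pairs (a,b) with same category, a.stock < b.stock, a.id < b.id.
category groups: Auto:{1,23,24,33,36} Electronics:{4,8,34} Garden:{14,19} Sports:{10,15}
Ordered by (a.id, b.id); first 3.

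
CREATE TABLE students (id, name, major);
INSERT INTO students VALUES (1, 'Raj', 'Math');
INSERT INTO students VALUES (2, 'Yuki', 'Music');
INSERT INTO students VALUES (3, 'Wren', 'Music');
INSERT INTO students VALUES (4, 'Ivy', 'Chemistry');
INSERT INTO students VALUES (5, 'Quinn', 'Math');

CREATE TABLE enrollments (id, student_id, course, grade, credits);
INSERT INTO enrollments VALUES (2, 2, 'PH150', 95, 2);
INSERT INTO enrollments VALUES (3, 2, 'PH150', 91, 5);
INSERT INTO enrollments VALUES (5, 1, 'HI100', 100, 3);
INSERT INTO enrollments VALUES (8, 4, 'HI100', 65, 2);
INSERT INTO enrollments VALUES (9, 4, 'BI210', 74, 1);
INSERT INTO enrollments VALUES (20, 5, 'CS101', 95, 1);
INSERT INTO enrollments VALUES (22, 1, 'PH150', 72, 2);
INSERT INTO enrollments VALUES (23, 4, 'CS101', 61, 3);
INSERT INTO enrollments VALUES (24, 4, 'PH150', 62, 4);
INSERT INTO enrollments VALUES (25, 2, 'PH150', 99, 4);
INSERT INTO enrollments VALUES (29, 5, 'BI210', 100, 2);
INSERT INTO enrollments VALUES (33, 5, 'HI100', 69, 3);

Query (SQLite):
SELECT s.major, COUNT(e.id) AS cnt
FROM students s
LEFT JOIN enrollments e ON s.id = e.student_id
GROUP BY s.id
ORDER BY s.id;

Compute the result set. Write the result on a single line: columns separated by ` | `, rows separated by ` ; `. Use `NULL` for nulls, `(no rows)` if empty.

Math | 2 ; Music | 3 ; Music | 0 ; Chemistry | 4 ; Math | 3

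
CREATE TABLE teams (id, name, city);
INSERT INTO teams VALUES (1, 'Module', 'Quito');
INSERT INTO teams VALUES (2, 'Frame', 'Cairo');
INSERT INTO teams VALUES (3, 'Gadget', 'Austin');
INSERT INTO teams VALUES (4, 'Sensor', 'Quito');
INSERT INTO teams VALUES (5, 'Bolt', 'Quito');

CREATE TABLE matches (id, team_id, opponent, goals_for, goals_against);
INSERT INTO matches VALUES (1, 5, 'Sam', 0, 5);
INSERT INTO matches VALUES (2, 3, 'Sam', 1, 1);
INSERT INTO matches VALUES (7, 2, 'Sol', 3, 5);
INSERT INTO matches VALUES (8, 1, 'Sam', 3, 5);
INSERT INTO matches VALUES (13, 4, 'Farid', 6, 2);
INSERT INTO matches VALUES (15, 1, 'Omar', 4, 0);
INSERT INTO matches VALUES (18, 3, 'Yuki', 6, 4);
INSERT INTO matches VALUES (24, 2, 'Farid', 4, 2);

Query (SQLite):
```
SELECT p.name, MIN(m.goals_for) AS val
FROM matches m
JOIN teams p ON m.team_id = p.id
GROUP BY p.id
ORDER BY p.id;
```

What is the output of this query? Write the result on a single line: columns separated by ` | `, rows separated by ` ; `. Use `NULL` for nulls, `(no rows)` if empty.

Join each matches row to its teams via team_id.
Group joined rows by teams.id; compute MIN(m.goals_for) per group.
  1: ids {8, 15} → MIN(m.goals_for)=3
  2: ids {7, 24} → MIN(m.goals_for)=3
  3: ids {2, 18} → MIN(m.goals_for)=1
  4: ids {13} → MIN(m.goals_for)=6
  5: ids {1} → MIN(m.goals_for)=0

Module | 3 ; Frame | 3 ; Gadget | 1 ; Sensor | 6 ; Bolt | 0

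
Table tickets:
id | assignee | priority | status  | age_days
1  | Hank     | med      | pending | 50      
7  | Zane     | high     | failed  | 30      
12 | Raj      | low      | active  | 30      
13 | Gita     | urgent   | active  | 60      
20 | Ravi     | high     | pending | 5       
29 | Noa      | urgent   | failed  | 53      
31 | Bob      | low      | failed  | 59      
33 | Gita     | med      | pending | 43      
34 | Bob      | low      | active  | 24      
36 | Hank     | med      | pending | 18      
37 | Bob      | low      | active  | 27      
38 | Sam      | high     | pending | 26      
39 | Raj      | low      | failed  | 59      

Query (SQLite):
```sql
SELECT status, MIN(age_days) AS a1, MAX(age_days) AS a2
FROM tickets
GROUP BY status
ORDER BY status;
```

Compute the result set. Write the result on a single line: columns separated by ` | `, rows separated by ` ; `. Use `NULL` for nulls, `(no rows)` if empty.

Group tickets by status.
Per group compute: MIN(age_days), MAX(age_days).
  active: ids {12, 13, 34, 37} → MIN(age_days)=24, MAX(age_days)=60
  failed: ids {7, 29, 31, 39} → MIN(age_days)=30, MAX(age_days)=59
  pending: ids {1, 20, 33, 36, 38} → MIN(age_days)=5, MAX(age_days)=50

active | 24 | 60 ; failed | 30 | 59 ; pending | 5 | 50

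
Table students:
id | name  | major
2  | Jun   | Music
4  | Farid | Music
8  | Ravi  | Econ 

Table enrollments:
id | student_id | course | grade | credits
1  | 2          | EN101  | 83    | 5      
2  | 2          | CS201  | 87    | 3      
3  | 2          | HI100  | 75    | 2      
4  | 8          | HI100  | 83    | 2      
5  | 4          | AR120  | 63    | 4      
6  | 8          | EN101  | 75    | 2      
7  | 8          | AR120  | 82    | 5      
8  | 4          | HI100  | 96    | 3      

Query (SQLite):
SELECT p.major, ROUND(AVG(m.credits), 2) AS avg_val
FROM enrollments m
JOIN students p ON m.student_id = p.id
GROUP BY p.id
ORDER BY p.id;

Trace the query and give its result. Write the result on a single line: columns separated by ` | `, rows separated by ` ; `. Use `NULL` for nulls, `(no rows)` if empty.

Music | 3.33 ; Music | 3.5 ; Econ | 3

Join each enrollments row to its students via student_id.
Group joined rows by students.id; compute ROUND(AVG(m.credits), 2) per group.
  2: ids {1, 2, 3} → ROUND(AVG(m.credits), 2)=3.33
  4: ids {5, 8} → ROUND(AVG(m.credits), 2)=3.5
  8: ids {4, 6, 7} → ROUND(AVG(m.credits), 2)=3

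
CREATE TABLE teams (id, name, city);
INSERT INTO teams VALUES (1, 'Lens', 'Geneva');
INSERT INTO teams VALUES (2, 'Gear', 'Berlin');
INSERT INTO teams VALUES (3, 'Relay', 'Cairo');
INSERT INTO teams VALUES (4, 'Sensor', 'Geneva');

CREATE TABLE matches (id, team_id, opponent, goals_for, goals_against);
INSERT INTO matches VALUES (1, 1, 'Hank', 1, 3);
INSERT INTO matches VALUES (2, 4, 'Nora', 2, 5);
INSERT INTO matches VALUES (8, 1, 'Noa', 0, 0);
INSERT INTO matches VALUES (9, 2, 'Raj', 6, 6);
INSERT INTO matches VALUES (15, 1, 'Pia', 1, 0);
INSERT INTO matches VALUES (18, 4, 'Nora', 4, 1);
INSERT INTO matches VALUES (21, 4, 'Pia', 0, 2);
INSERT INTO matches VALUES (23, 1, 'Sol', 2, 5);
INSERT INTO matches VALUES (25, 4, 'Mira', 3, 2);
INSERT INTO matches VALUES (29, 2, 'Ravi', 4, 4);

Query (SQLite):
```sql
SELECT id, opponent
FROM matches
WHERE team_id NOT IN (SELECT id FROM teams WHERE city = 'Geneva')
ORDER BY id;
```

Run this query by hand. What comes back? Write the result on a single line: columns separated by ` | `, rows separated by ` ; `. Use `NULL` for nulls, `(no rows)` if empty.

9 | Raj ; 29 | Ravi

Inner query: teams.id where city = 'Geneva'.
Outer: keep matches rows whose team_id is not in that set.
Inner query → {1, 4}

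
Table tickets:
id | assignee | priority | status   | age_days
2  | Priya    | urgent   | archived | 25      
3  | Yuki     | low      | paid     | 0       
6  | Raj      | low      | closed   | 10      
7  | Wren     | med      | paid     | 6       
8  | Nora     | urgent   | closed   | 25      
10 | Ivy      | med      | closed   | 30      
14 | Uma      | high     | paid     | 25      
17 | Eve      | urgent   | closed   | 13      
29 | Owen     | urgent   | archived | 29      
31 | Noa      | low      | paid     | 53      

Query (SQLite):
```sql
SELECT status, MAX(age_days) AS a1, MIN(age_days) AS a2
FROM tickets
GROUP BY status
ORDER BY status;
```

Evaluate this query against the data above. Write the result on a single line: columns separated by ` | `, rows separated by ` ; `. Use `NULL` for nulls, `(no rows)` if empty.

Group tickets by status.
Per group compute: MAX(age_days), MIN(age_days).
  archived: ids {2, 29} → MAX(age_days)=29, MIN(age_days)=25
  closed: ids {6, 8, 10, 17} → MAX(age_days)=30, MIN(age_days)=10
  paid: ids {3, 7, 14, 31} → MAX(age_days)=53, MIN(age_days)=0

archived | 29 | 25 ; closed | 30 | 10 ; paid | 53 | 0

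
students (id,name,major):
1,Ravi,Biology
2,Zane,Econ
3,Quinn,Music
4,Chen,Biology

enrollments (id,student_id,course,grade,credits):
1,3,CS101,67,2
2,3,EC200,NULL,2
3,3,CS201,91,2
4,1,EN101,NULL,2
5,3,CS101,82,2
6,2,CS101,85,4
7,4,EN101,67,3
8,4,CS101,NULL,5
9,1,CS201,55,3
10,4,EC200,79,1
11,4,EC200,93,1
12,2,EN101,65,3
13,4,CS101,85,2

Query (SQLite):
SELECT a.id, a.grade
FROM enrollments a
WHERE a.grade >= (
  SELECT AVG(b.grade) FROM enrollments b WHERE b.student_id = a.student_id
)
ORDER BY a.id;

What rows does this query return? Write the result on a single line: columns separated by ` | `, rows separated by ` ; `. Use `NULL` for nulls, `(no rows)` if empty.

For each enrollments row a, compute AVG(grade) over rows sharing a.student_id.
Keep row a if a.grade >= that per-group AVG.
  student_id=1: AVG(grade) = 55.0
  student_id=2: AVG(grade) = 75.0
  student_id=3: AVG(grade) = 80.0
  student_id=4: AVG(grade) = 81.0

3 | 91 ; 5 | 82 ; 6 | 85 ; 9 | 55 ; 11 | 93 ; 13 | 85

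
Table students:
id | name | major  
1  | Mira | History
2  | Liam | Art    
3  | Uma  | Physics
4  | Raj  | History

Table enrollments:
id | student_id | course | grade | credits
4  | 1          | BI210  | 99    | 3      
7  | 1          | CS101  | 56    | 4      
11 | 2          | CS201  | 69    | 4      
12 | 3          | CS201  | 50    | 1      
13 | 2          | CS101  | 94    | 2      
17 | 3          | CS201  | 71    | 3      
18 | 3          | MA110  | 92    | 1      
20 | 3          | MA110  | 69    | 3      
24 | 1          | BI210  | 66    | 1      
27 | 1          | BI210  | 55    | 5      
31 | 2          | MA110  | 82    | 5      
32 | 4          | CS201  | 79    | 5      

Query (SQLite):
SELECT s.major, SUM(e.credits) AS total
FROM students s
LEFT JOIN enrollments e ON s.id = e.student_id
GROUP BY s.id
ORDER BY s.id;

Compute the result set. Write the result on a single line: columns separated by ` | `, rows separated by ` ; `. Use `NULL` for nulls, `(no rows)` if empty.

LEFT JOIN keeps every students row; unmatched ones get NULL for enrollments columns.
Group by students.id and compute SUM(e.credits). SUM over an all-NULL group is NULL.
  1: ids {4, 7, 24, 27} → SUM(e.credits)=13
  2: ids {11, 13, 31} → SUM(e.credits)=11
  3: ids {12, 17, 18, 20} → SUM(e.credits)=8
  4: ids {32} → SUM(e.credits)=5

History | 13 ; Art | 11 ; Physics | 8 ; History | 5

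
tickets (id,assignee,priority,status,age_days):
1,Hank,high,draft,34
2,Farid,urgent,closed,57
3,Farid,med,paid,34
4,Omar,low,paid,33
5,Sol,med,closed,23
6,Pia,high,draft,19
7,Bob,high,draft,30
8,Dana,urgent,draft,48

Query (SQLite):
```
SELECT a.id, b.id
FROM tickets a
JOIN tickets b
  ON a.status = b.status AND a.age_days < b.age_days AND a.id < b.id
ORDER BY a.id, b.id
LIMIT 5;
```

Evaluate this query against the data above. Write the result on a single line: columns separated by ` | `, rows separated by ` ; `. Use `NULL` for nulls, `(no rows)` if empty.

Pairs (a,b) with same status, a.age_days < b.age_days, a.id < b.id.
status groups: closed:{2,5} draft:{1,6,7,8} paid:{3,4}
Ordered by (a.id, b.id); first 5.

1 | 8 ; 6 | 7 ; 6 | 8 ; 7 | 8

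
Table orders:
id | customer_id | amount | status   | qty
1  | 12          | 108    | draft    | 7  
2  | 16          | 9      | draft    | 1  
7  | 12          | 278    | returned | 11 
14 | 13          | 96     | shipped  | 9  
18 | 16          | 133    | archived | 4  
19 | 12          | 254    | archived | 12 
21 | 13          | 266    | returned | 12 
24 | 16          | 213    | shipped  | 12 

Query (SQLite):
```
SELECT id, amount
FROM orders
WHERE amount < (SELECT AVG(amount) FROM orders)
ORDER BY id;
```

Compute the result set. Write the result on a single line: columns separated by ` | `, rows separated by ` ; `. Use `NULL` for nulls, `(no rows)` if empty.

Scalar subquery: AVG(amount) over all orders rows = 169.625.
Keep rows where amount < that value.

1 | 108 ; 2 | 9 ; 14 | 96 ; 18 | 133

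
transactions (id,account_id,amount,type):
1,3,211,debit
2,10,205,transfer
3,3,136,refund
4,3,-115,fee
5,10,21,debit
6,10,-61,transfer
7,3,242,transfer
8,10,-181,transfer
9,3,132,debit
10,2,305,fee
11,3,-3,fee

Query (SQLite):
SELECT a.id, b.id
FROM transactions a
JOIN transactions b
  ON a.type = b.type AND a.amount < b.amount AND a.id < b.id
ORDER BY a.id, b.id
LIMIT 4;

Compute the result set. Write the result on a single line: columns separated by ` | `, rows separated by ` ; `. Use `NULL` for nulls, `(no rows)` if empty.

2 | 7 ; 4 | 10 ; 4 | 11 ; 5 | 9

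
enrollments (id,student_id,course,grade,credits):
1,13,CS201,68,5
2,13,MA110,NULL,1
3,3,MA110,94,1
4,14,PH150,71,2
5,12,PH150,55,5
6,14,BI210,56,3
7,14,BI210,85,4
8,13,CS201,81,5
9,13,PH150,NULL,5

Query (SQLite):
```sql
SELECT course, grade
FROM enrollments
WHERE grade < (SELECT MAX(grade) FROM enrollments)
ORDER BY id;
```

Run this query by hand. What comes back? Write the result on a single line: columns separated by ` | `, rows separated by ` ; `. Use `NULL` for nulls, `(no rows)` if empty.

CS201 | 68 ; PH150 | 71 ; PH150 | 55 ; BI210 | 56 ; BI210 | 85 ; CS201 | 81

Scalar subquery: MAX(grade) over all enrollments rows = 94.
Keep rows where grade < that value.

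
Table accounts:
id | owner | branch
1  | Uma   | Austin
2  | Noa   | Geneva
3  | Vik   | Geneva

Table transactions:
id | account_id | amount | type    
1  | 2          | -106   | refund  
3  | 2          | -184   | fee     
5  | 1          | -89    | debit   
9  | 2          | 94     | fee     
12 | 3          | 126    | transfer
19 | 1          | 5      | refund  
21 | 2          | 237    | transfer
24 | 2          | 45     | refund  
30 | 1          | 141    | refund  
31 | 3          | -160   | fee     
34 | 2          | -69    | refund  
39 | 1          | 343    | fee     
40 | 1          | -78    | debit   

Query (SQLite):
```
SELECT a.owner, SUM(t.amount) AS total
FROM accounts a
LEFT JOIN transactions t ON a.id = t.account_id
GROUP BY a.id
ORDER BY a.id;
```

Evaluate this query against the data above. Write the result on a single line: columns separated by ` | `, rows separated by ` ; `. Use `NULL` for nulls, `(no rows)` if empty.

Uma | 322 ; Noa | 17 ; Vik | -34

LEFT JOIN keeps every accounts row; unmatched ones get NULL for transactions columns.
Group by accounts.id and compute SUM(t.amount). SUM over an all-NULL group is NULL.
  1: ids {5, 19, 30, 39, 40} → SUM(t.amount)=322
  2: ids {1, 3, 9, 21, 24, 34} → SUM(t.amount)=17
  3: ids {12, 31} → SUM(t.amount)=-34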